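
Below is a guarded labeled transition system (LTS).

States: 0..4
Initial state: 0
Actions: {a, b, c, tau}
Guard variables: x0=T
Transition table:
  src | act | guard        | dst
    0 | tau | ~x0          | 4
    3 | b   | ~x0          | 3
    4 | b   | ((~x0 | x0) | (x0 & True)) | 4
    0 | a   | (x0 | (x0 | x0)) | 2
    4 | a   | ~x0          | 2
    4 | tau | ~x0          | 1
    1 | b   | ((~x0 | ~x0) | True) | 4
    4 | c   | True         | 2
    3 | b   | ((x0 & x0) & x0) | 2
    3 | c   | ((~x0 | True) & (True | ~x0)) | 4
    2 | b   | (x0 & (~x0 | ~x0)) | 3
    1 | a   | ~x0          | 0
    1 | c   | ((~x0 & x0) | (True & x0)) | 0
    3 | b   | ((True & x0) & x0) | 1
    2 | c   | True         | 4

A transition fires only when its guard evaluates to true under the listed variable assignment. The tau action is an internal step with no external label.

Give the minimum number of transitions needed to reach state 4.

Answer: 2

Trace:
Breadth-first toward 4:
  L0 = {0}
  L1 = {2}
  L2 = {4}
first hit 4 at d=2 via a·c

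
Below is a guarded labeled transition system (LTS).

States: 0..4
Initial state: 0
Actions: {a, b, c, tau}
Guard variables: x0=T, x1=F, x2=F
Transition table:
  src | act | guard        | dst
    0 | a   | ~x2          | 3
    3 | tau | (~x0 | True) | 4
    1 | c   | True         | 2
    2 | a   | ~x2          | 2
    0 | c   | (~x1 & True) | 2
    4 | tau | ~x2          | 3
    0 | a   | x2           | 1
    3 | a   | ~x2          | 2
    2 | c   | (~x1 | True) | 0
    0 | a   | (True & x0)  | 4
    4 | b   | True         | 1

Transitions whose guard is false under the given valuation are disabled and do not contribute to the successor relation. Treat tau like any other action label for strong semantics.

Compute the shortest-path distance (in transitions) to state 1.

Answer: 2

Trace:
Layered search for 1:
  Layer 0: {0}
  Layer 1: {2,3,4}
  Layer 2: {1}
depth(1)=2, e.g. a·b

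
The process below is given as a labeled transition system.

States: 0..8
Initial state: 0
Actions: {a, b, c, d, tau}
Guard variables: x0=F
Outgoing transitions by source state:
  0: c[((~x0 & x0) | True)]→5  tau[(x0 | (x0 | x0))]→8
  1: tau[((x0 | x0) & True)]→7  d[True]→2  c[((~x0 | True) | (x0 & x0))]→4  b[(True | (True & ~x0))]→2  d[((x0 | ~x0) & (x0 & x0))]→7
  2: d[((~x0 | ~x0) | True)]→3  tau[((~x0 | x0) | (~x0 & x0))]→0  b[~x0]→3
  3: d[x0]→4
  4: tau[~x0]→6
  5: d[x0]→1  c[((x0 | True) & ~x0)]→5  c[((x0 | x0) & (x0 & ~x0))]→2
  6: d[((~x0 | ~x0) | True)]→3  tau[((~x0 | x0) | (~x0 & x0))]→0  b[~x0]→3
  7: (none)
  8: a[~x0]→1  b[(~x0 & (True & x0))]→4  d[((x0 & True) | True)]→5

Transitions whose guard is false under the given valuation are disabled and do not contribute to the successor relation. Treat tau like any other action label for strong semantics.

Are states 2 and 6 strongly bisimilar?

Refine partition for ~:
  round 0: {{0,1,2,3,4,5,6,7,8}}
  round 1: {{0,5},{1},{2,6},{3,7},{4},{8}}
6 equivalence class(es) (converged in 2)
[2]={2,6}  [6]={2,6}

Answer: BISIMILAR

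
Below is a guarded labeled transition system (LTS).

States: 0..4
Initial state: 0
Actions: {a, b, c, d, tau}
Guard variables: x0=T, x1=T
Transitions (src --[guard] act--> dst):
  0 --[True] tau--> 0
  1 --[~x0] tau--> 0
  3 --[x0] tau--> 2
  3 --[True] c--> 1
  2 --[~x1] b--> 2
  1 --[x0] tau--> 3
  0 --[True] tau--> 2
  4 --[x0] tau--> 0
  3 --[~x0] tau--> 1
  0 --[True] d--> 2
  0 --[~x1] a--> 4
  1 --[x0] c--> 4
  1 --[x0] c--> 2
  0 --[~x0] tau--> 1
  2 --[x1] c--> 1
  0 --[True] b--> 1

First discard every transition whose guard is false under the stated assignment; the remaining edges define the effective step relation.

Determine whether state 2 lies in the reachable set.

Answer: REACHABLE

Analysis:
After dropping false guards: 11 live edges.
Layer 0: {0}
Layer 1: {1,2}  now seen {0,1,2}
Layer 2: {3,4}  now seen {0,1,2,3,4}
R = {0,1,2,3,4}
Path to 2: tau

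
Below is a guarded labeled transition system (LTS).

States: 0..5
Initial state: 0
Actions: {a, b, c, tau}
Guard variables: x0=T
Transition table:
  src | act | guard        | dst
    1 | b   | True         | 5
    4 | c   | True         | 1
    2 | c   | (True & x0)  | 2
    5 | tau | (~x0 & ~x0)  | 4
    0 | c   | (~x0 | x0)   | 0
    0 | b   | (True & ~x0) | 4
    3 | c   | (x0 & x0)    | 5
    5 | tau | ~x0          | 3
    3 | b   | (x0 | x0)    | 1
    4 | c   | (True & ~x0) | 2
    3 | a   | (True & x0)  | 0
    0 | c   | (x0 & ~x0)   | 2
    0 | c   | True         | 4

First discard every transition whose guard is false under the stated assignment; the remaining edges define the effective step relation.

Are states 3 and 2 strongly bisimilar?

Compute ~ classes (split until stable):
  π0 = {{0,1,2,3,4,5}}
  π1 = {{0,2,4},{1},{3},{5}}
  π2 = {{0,2},{1},{3},{4},{5}}
  π3 = {{0},{1},{2},{3},{4},{5}}
stable after 4 split(s): 6 block(s)
3∈{3}, 2∈{2}

Answer: NOT BISIMILAR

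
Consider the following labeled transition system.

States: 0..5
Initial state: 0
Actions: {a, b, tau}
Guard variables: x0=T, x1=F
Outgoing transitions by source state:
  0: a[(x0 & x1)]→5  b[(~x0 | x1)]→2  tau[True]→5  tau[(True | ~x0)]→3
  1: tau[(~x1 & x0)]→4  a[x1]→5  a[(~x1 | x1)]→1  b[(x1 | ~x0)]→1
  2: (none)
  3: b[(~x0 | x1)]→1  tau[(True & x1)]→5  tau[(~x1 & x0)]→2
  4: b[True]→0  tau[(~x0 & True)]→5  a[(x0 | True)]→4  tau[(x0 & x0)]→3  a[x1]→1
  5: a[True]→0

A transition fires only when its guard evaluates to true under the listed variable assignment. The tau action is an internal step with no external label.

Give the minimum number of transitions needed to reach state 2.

Answer: 2

Analysis:
BFS to 2:
  Layer 0: {0}
  Layer 1: {3,5}
  Layer 2: {2}
2 enters at depth 2; path tau·tau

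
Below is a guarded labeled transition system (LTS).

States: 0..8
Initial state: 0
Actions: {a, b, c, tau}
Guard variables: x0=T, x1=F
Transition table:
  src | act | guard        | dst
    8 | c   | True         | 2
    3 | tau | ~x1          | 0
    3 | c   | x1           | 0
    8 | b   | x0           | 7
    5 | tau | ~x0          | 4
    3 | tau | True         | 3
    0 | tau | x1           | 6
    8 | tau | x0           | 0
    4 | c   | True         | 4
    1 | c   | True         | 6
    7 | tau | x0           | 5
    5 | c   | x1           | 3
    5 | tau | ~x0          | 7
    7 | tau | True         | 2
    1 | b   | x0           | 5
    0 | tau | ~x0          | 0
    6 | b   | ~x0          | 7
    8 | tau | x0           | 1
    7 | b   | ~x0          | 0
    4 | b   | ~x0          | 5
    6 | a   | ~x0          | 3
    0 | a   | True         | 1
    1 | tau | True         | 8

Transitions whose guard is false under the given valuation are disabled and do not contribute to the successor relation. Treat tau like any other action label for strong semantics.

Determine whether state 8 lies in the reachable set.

Answer: REACHABLE

Analysis:
13 transition(s) survive guard evaluation.
L0 = {0}
L1 = {1}  now seen {0,1}
L2 = {5,6,8}  now seen {0,1,5,6,8}
L3 = {2,7}  now seen {0,1,2,5,6,7,8}
Reachable = {0,1,2,5,6,7,8}
trace reaching 8: a·tau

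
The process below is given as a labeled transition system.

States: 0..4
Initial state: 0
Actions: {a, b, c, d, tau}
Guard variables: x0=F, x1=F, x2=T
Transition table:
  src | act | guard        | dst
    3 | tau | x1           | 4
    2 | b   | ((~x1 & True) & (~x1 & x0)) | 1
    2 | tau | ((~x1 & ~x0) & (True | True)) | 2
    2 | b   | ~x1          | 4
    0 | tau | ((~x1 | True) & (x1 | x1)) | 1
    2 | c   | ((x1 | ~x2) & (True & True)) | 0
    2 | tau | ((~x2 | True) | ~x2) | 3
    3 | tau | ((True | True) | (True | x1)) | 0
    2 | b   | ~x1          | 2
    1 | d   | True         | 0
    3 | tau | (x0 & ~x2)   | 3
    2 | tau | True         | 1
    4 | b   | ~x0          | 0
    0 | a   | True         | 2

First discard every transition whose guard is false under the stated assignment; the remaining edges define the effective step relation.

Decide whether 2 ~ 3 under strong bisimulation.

Answer: NOT BISIMILAR

Analysis:
Bisimulation quotient by refinement:
  round 0: {{0,1,2,3,4}}
  round 1: {{0},{1},{2},{3},{4}}
stable after 2 split(s): 5 block(s)
2∈{2}, 3∈{3}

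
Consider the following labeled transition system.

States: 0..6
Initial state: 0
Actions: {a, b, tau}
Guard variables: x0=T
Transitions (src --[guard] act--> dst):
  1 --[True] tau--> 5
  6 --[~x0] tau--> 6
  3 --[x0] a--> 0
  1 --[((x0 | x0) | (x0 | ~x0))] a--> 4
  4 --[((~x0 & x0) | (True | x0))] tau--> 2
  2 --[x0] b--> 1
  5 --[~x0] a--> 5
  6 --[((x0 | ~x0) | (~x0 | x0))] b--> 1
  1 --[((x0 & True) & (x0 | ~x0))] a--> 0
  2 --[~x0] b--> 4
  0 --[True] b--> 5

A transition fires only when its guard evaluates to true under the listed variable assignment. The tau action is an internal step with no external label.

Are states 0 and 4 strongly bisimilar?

Compute ~ classes (split until stable):
  P[0] = {{0,1,2,3,4,5,6}}
  P[1] = {{0,2,6},{1},{3},{4},{5}}
  P[2] = {{0},{1},{2,6},{3},{4},{5}}
Fixed point at round 3; 6 class(es).
[0]={0}  [4]={4}

Answer: NOT BISIMILAR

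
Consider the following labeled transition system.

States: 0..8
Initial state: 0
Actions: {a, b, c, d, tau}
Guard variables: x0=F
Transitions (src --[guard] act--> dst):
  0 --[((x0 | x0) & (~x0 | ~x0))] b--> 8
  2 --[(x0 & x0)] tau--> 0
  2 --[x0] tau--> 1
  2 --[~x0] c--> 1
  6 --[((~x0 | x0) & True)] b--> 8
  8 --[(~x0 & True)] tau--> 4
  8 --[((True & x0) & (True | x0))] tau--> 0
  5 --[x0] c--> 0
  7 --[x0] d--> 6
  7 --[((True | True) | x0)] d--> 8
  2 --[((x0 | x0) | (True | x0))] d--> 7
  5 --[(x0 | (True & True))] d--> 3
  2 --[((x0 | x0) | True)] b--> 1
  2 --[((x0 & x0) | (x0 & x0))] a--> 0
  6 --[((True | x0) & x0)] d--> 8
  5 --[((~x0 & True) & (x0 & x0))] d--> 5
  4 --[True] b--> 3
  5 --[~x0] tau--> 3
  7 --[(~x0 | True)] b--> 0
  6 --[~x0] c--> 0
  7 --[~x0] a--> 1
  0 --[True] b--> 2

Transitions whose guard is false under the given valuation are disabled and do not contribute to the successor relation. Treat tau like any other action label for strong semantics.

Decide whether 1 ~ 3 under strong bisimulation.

Answer: BISIMILAR

Trace:
Bisimulation quotient by refinement:
  π0 = {{0,1,2,3,4,5,6,7,8}}
  π1 = {{0,4},{1,3},{2},{5},{6},{7},{8}}
  π2 = {{0},{1,3},{2},{4},{5},{6},{7},{8}}
Fixed point at round 3; 8 class(es).
1∈{1,3}, 3∈{1,3}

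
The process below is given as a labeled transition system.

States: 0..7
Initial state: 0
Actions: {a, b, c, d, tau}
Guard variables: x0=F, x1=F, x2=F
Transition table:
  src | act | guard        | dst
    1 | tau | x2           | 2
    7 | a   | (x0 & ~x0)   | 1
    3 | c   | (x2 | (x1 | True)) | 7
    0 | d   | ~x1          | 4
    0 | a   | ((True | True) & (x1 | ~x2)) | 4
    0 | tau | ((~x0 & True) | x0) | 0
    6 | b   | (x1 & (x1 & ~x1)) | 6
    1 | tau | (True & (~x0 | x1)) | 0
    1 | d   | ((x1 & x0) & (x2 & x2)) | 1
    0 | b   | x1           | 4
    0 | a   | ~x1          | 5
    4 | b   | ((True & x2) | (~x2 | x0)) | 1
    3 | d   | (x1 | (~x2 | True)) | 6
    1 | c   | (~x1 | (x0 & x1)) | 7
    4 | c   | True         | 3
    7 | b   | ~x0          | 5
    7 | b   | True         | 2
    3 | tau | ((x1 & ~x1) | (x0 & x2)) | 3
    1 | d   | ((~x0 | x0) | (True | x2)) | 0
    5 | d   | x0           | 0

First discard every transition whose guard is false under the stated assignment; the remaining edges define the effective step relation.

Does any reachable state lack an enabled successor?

R = {0,1,2,3,4,5,6,7}
  0: a→4  a→5  d→4  tau→0  [4 exit(s)]
  1: c→7  d→0  tau→0  [3 exit(s)]
  2: ∅  [STUCK]
  3: c→7  d→6  [2 exit(s)]
  4: b→1  c→3  [2 exit(s)]
  5: ∅  [STUCK]
  6: ∅  [STUCK]
  7: b→2  b→5  [2 exit(s)]
witness 2: d·b·c·b

Answer: DEADLOCK at state 2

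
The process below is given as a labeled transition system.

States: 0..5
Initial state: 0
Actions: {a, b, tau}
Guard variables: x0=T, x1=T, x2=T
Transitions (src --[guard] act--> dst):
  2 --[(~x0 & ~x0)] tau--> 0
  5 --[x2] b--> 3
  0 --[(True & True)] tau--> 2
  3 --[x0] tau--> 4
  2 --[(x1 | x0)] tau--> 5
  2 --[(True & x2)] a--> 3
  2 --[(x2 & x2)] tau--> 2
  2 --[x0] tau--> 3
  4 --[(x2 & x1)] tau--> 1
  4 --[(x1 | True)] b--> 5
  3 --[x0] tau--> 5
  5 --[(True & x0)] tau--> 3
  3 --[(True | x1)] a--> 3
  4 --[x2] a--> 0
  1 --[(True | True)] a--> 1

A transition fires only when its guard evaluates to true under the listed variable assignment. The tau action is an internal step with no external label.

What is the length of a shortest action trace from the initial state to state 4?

Answer: 3

Trace:
Breadth-first toward 4:
  depth 0: {0}
  depth 1: {2}
  depth 2: {3,5}
  depth 3: {4}
4 enters at depth 3; path tau·a·tau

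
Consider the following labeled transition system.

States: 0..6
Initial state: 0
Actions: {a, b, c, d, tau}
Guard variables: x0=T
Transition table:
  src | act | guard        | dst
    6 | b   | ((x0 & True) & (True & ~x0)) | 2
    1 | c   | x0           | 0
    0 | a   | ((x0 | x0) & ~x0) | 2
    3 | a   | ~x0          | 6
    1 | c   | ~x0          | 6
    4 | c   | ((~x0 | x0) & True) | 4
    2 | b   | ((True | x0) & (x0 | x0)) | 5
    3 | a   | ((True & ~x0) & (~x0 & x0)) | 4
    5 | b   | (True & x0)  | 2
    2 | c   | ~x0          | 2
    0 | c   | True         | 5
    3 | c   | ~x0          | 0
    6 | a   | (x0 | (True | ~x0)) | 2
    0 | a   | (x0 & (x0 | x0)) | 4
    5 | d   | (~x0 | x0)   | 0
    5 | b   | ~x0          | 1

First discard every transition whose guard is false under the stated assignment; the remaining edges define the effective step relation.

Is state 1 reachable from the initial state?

Answer: UNREACHABLE

Working:
After dropping false guards: 8 live edges.
Layer 0: {0}
Layer 1: {4,5}  total {0,4,5}
Layer 2: {2}  total {0,2,4,5}
Reach set: {0,2,4,5}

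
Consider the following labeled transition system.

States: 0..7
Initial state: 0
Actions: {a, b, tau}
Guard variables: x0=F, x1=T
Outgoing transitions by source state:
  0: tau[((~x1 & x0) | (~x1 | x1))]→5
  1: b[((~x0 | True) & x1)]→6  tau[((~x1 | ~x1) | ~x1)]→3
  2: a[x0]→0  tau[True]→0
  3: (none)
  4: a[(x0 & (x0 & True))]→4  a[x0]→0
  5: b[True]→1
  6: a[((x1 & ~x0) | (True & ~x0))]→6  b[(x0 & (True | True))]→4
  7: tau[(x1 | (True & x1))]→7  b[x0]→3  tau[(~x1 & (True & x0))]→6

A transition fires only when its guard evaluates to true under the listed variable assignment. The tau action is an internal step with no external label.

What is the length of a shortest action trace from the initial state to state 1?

Answer: 2

Analysis:
Breadth-first toward 1:
  L0 = {0}
  L1 = {5}
  L2 = {1}
1 enters at depth 2; path tau·b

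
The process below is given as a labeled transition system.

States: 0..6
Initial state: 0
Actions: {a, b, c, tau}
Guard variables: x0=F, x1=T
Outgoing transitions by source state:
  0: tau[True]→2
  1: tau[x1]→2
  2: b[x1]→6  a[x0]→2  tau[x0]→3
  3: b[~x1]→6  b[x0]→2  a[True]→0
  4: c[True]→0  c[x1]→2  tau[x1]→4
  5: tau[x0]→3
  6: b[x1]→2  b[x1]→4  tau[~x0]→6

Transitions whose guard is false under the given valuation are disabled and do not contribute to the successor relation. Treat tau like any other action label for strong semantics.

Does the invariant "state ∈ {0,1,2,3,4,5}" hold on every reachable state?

Safe = {0,1,2,3,4,5}
R = {0,2,4,6}
  0: ok
  2: ok
  4: ok
  6: outside
counterexample path to 6: tau·b

Answer: INVARIANT VIOLATED at state 6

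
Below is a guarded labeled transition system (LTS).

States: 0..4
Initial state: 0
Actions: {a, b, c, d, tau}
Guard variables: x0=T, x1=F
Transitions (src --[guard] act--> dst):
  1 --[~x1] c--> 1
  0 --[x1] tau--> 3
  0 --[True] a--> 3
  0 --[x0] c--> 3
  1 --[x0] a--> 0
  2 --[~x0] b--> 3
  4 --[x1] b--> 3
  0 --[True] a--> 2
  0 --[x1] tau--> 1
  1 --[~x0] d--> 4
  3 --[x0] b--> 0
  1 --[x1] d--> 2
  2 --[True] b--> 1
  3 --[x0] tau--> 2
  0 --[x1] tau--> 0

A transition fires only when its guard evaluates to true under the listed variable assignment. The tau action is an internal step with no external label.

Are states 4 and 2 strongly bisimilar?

Bisimulation quotient by refinement:
  round 0: {{0,1,2,3,4}}
  round 1: {{0,1},{2},{3},{4}}
  round 2: {{0},{1},{2},{3},{4}}
5 equivalence class(es) (converged in 3)
[4]={4}  [2]={2}

Answer: NOT BISIMILAR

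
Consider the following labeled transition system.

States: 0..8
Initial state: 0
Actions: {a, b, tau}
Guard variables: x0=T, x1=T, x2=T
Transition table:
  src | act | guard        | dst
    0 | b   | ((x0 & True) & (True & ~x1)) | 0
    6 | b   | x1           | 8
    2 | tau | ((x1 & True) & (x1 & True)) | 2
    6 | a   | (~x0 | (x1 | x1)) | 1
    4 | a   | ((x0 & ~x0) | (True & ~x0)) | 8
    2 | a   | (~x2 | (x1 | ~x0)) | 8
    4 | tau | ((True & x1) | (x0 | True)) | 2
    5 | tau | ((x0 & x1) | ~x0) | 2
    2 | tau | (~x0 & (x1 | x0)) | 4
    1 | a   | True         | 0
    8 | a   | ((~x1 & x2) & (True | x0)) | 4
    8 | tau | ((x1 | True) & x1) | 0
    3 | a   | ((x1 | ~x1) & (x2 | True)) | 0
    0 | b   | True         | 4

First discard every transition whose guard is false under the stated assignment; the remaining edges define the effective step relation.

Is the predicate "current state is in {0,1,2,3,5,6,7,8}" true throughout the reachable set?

Answer: INVARIANT VIOLATED at state 4

Working:
Safe = {0,1,2,3,5,6,7,8}
Reachable = {0,2,4,8}
  0: ✓
  2: ✓
  4: outside
  8: ✓
counterexample path to 4: b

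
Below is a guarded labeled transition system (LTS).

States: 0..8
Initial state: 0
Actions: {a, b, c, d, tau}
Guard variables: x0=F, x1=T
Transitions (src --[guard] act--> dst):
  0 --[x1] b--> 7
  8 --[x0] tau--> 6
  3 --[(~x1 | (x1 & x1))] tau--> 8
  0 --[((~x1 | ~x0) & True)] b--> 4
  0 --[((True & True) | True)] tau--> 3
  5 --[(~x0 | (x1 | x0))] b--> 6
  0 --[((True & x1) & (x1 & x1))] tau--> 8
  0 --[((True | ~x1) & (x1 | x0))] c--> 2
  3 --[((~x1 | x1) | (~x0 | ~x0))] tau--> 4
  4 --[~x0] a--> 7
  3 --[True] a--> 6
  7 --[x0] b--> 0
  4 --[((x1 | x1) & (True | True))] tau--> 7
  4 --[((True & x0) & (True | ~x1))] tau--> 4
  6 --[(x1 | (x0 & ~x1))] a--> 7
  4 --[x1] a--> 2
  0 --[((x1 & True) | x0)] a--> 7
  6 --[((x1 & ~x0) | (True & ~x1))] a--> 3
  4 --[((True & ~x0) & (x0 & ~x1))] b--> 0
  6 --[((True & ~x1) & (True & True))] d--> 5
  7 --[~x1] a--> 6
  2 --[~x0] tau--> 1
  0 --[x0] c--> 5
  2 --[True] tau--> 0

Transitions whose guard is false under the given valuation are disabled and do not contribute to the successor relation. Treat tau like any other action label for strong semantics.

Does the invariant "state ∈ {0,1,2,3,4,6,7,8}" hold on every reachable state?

Answer: INVARIANT HOLDS

Working:
Allowed set {0,1,2,3,4,6,7,8}
R = {0,1,2,3,4,6,7,8}
  0: ✓
  1: ✓
  2: ✓
  3: ✓
  4: ✓
  6: ✓
  7: ✓
  8: ✓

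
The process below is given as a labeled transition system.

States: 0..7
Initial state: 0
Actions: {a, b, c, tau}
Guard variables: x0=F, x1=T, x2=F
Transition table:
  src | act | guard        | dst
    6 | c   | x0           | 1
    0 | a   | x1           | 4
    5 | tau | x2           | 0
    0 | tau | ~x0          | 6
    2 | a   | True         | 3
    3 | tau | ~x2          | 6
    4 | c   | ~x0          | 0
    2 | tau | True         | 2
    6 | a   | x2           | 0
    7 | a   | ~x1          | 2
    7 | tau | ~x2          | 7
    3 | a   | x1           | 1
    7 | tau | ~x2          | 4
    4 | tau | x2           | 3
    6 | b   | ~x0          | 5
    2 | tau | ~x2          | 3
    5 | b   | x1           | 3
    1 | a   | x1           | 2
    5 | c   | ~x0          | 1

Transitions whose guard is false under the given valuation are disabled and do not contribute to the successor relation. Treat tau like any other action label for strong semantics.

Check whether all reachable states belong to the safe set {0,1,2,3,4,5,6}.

Answer: INVARIANT HOLDS

Trace:
Safe = {0,1,2,3,4,5,6}
Reachable = {0,1,2,3,4,5,6}
  0: safe
  1: safe
  2: safe
  3: safe
  4: safe
  5: safe
  6: safe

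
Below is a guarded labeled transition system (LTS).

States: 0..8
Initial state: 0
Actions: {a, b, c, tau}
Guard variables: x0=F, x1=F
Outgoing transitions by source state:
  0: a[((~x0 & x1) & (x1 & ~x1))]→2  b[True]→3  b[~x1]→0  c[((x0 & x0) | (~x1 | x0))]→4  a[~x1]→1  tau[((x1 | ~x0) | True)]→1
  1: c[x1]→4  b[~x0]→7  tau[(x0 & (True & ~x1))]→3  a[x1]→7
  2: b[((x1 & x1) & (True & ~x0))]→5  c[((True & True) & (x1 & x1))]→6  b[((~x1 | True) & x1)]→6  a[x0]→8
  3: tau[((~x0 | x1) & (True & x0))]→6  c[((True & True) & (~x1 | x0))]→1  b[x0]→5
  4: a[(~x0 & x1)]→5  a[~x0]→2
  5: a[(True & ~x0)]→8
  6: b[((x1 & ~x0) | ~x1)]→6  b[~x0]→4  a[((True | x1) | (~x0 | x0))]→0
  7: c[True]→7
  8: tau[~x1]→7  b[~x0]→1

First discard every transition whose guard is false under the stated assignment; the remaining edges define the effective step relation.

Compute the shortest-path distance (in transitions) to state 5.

BFS to 5:
  Layer 0: {0}
  Layer 1: {1,3,4}
  Layer 2: {2,7}
5 never appears.

Answer: UNREACHABLE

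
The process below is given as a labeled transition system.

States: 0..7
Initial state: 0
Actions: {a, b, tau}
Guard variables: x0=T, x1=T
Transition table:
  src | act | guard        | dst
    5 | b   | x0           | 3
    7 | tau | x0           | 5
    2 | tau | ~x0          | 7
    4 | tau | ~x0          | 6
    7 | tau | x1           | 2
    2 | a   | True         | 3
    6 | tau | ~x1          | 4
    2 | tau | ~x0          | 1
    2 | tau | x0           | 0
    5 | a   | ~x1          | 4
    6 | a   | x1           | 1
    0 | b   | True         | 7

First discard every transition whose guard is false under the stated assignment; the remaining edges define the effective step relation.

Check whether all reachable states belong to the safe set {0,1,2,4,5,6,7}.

Answer: INVARIANT VIOLATED at state 3

Working:
Allowed set {0,1,2,4,5,6,7}
Reach set: {0,2,3,5,7}
  0: ok
  2: ok
  3: VIOLATES
  5: ok
  7: ok
witness against invariant: b·tau·a → 3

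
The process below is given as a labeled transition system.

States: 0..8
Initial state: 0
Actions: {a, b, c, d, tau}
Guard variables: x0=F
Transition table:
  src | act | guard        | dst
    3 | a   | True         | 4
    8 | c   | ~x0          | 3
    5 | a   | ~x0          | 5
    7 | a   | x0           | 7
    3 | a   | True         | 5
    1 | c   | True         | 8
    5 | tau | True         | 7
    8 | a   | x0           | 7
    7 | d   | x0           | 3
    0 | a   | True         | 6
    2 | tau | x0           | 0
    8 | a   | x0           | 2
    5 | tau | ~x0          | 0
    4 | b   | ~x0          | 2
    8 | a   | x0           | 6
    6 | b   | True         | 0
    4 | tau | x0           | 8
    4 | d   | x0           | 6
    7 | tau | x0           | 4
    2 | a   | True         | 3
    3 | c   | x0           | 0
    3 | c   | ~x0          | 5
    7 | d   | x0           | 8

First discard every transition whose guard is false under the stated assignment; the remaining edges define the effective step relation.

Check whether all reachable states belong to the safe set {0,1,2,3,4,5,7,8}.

Inv-set: {0,1,2,3,4,5,7,8}
R = {0,6}
  0: ok
  6: ✗ unsafe
counterexample path to 6: a

Answer: INVARIANT VIOLATED at state 6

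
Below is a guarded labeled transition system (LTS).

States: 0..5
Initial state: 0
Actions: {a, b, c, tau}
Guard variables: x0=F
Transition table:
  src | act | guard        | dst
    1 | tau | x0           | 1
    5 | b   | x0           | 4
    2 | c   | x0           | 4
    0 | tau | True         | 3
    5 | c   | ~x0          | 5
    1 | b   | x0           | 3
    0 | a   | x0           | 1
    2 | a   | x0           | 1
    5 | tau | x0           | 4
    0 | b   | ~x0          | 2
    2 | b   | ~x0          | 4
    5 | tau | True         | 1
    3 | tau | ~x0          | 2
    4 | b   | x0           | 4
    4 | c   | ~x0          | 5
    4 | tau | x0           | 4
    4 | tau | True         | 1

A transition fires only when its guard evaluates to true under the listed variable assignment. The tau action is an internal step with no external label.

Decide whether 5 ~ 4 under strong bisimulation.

Answer: BISIMILAR

Analysis:
Bisimulation quotient by refinement:
  π0 = {{0,1,2,3,4,5}}
  π1 = {{0},{1},{2},{3},{4,5}}
stable after 2 split(s): 5 block(s)
class of 5: {4,5}; class of 4: {4,5}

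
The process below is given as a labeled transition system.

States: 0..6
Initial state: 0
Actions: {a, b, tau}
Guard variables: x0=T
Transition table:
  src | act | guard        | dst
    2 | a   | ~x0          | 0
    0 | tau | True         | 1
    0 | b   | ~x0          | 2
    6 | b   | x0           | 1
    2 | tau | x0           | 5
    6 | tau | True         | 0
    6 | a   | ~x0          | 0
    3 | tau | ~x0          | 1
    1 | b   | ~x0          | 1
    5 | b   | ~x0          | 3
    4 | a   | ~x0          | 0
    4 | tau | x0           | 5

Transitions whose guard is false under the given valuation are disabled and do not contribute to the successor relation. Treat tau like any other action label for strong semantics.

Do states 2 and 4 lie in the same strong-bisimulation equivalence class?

Answer: BISIMILAR

Trace:
Refine partition for ~:
  π0 = {{0,1,2,3,4,5,6}}
  π1 = {{0,2,4},{1,3,5},{6}}
3 equivalence class(es) (converged in 2)
[2]={0,2,4}  [4]={0,2,4}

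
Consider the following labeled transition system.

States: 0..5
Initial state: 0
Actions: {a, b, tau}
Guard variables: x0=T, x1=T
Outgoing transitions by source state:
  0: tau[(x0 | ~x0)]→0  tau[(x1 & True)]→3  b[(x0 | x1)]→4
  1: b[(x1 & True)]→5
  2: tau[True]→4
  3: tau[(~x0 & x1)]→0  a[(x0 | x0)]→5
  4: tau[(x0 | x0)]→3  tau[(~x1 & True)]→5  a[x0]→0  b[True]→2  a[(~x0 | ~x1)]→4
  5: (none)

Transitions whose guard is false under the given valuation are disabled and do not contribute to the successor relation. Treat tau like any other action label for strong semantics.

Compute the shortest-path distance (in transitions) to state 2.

Answer: 2

Trace:
Layered search for 2:
  L0 = {0}
  L1 = {3,4}
  L2 = {2,5}
depth(2)=2, e.g. b·b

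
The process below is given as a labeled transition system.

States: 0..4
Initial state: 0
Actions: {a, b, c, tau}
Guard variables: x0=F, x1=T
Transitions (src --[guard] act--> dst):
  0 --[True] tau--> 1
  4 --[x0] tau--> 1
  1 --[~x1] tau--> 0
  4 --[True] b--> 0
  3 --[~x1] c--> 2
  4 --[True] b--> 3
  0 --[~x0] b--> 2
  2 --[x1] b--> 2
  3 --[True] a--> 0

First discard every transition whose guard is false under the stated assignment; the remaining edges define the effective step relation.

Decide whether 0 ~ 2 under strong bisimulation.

Answer: NOT BISIMILAR

Analysis:
Refine partition for ~:
  P[0] = {{0,1,2,3,4}}
  P[1] = {{0},{1},{2,4},{3}}
  P[2] = {{0},{1},{2},{3},{4}}
stable after 3 split(s): 5 block(s)
0∈{0}, 2∈{2}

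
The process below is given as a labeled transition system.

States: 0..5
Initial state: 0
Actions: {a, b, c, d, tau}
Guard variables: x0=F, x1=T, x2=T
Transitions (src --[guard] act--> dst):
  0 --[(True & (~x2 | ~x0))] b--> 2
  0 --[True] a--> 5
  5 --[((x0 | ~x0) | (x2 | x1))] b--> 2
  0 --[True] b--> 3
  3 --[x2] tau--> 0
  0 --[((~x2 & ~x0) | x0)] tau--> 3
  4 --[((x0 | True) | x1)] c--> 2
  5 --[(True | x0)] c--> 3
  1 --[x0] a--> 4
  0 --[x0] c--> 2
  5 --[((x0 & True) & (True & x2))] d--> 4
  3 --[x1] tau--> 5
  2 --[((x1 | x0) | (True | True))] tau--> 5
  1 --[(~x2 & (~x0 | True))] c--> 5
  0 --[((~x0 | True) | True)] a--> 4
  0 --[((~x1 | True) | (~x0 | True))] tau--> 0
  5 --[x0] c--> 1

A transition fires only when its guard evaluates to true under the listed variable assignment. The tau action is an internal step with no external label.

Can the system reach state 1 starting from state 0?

Answer: UNREACHABLE

Working:
11 transition(s) survive guard evaluation.
depth 0: {0}
depth 1: {2,3,4,5}  total {0,2,3,4,5}
Reach set: {0,2,3,4,5}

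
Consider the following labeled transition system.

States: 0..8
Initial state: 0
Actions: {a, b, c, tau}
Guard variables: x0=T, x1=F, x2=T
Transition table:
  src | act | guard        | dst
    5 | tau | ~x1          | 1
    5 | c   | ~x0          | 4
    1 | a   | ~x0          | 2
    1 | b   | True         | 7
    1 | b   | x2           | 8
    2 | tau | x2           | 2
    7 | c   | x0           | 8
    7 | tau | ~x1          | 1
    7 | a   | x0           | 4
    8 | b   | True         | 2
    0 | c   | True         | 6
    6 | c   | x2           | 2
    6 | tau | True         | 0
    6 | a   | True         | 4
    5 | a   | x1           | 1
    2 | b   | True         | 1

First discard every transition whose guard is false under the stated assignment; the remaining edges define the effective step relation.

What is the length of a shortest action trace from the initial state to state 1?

BFS to 1:
  Layer 0: {0}
  Layer 1: {6}
  Layer 2: {2,4}
  Layer 3: {1}
1 enters at depth 3; path c·c·b

Answer: 3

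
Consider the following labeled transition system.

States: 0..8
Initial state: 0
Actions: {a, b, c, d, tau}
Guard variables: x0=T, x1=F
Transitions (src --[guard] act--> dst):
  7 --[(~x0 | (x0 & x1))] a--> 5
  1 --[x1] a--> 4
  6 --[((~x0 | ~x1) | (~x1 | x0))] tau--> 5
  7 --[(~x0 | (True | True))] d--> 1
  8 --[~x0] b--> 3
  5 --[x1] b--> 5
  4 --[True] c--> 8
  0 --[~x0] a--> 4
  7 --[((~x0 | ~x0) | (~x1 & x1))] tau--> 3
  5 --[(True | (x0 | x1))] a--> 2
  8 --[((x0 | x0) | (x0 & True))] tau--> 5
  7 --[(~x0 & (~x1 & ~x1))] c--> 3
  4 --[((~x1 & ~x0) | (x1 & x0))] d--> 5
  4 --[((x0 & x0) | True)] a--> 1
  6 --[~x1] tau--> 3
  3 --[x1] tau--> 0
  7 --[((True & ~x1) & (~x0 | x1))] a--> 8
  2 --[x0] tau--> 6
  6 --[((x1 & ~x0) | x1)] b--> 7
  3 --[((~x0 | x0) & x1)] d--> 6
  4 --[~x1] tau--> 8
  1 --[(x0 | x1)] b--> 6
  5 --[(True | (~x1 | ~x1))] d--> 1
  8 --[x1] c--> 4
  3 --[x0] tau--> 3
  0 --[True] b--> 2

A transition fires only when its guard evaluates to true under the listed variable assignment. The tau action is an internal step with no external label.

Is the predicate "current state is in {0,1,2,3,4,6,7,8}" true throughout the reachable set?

Safe = {0,1,2,3,4,6,7,8}
Reach set: {0,1,2,3,5,6}
  0: safe
  1: safe
  2: safe
  3: safe
  5: VIOLATES
  6: safe
reach 5 via b·tau·tau — violates

Answer: INVARIANT VIOLATED at state 5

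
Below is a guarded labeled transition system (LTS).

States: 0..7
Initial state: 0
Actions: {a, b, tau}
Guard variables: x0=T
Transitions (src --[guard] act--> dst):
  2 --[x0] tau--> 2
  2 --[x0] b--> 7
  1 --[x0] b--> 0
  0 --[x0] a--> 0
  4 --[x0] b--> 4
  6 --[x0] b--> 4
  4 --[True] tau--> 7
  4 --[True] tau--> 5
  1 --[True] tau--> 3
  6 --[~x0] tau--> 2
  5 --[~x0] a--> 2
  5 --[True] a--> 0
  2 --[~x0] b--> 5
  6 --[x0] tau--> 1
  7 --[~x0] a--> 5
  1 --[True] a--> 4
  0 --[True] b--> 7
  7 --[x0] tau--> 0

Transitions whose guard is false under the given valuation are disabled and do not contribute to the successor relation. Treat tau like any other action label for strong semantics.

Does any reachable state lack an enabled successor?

Answer: DEADLOCK-FREE

Working:
Reachable = {0,7}
  0: a→0  b→7  [deg 2]
  7: tau→0  [deg 1]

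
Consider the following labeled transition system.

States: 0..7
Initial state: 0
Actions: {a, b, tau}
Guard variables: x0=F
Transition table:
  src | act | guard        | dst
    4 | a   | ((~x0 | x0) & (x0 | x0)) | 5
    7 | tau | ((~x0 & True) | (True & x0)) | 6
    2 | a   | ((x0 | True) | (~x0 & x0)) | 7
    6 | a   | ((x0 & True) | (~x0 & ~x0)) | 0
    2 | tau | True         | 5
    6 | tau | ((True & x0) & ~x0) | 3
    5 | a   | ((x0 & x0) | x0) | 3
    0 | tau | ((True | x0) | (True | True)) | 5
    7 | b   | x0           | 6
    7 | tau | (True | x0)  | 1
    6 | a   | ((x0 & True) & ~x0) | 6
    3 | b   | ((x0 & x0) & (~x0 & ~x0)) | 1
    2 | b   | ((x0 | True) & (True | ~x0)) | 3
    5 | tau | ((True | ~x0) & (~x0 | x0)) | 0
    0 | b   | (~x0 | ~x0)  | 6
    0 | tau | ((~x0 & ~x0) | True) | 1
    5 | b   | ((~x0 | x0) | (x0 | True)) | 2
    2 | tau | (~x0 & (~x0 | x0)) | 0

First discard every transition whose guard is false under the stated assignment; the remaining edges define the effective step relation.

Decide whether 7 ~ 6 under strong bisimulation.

Compute ~ classes (split until stable):
  round 0: {{0,1,2,3,4,5,6,7}}
  round 1: {{0,5},{1,3,4},{2},{6},{7}}
  round 2: {{0},{1,3,4},{2},{5},{6},{7}}
Fixed point at round 3; 6 class(es).
7∈{7}, 6∈{6}

Answer: NOT BISIMILAR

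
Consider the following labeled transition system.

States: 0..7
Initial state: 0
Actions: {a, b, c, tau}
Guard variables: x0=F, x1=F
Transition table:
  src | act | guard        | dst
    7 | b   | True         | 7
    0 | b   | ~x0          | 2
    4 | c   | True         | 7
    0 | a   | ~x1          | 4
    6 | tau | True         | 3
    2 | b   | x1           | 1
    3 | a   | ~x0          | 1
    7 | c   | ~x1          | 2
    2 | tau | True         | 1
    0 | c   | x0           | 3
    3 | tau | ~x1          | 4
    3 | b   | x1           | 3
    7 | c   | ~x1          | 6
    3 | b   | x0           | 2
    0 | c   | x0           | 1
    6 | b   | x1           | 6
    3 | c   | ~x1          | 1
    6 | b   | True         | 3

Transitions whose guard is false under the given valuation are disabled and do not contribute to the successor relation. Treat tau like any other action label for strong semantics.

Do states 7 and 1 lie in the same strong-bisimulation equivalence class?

Compute ~ classes (split until stable):
  round 0: {{0,1,2,3,4,5,6,7}}
  round 1: {{0},{1,5},{2},{3},{4},{6},{7}}
7 equivalence class(es) (converged in 2)
7∈{7}, 1∈{1,5}

Answer: NOT BISIMILAR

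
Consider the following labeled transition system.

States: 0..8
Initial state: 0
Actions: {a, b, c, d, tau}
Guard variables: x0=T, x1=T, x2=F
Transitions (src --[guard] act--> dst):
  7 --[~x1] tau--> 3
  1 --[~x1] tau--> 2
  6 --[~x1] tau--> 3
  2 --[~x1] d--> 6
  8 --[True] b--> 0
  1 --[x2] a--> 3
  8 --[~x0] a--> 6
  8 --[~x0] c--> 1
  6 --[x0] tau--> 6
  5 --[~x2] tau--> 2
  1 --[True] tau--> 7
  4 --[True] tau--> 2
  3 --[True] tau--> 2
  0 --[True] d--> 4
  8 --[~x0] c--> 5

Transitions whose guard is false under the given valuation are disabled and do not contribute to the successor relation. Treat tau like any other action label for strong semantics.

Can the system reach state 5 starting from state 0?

Answer: UNREACHABLE

Working:
7 transition(s) survive guard evaluation.
depth 0: {0}
depth 1: {4}  total {0,4}
depth 2: {2}  total {0,2,4}
Reachable = {0,2,4}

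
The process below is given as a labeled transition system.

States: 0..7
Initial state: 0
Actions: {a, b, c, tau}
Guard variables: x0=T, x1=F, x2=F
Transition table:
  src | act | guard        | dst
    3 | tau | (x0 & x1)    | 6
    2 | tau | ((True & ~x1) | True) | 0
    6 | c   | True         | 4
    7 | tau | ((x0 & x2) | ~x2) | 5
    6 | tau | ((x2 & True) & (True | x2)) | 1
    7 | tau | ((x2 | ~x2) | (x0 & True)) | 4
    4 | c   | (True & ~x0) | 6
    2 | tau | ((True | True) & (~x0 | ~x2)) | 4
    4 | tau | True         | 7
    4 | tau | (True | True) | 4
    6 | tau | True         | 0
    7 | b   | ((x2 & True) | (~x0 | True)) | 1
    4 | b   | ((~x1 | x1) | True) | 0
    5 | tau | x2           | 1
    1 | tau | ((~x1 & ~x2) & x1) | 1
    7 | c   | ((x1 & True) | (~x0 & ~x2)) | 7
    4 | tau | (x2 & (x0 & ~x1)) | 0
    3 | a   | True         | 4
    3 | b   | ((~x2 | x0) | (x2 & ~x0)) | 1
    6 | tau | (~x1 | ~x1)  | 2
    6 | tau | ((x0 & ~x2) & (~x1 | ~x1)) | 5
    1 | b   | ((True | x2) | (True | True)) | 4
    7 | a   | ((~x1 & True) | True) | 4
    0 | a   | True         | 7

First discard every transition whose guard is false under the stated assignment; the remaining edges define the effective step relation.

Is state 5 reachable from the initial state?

17 transition(s) survive guard evaluation.
L0 = {0}
L1 = {7}  now seen {0,7}
L2 = {1,4,5}  now seen {0,1,4,5,7}
Reach set: {0,1,4,5,7}
Path to 5: a·tau

Answer: REACHABLE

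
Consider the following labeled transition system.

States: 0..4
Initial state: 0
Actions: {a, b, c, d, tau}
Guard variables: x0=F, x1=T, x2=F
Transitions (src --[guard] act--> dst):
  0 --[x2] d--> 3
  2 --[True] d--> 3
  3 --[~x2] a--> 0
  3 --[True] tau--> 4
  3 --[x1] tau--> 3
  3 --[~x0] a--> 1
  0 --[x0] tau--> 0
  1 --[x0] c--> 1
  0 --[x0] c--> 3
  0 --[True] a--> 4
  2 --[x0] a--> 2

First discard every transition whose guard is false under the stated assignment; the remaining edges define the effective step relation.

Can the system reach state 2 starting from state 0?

Answer: UNREACHABLE

Analysis:
Guard filter leaves 6 enabled edge(s).
L0 = {0}
L1 = {4}  now seen {0,4}
Reach set: {0,4}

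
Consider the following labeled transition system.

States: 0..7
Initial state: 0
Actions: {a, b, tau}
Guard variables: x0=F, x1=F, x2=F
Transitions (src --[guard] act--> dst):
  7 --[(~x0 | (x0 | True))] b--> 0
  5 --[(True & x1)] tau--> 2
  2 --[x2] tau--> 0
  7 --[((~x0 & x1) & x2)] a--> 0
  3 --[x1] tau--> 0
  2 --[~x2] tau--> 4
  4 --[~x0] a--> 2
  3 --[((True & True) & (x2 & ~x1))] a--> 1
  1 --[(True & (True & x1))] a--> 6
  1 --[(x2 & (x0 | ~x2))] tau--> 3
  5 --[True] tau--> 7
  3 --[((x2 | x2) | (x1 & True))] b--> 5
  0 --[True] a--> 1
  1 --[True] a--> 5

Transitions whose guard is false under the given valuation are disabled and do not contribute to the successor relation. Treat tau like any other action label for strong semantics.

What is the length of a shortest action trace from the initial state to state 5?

Answer: 2

Working:
BFS to 5:
  depth 0: {0}
  depth 1: {1}
  depth 2: {5}
depth(5)=2, e.g. a·a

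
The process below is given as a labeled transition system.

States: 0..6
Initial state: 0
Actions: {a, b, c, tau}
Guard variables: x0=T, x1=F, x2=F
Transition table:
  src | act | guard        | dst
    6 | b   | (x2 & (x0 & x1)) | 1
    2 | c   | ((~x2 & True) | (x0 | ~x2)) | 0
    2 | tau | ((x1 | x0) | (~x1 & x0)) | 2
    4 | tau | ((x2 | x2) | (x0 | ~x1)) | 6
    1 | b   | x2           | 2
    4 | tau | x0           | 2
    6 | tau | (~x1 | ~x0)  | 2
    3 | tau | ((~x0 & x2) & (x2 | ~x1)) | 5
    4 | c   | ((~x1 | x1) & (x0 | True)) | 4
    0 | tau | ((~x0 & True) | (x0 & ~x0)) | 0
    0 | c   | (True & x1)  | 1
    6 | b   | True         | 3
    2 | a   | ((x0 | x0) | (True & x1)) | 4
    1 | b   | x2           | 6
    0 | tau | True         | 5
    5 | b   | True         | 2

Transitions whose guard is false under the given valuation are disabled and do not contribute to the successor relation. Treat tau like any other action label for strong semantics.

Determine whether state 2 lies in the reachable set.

Answer: REACHABLE

Working:
After dropping false guards: 10 live edges.
Layer 0: {0}
Layer 1: {5}  cumulative {0,5}
Layer 2: {2}  cumulative {0,2,5}
Layer 3: {4}  cumulative {0,2,4,5}
Layer 4: {6}  cumulative {0,2,4,5,6}
Layer 5: {3}  cumulative {0,2,3,4,5,6}
R = {0,2,3,4,5,6}
Path to 2: tau·b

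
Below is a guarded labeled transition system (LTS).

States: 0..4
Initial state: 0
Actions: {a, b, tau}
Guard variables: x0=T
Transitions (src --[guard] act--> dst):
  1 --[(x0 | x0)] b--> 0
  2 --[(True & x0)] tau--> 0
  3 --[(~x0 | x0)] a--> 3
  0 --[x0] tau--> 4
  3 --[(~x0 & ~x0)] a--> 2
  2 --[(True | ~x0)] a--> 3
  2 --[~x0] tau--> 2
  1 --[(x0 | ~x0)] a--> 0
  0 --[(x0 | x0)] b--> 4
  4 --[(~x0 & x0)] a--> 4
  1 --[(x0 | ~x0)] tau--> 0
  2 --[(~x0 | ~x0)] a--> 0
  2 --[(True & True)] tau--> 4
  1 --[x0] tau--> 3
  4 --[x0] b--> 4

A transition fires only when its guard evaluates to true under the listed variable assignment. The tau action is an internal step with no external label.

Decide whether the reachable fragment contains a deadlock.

Reach set: {0,4}
  0: b→4  tau→4  [2 exit(s)]
  4: b→4  [1 exit(s)]

Answer: DEADLOCK-FREE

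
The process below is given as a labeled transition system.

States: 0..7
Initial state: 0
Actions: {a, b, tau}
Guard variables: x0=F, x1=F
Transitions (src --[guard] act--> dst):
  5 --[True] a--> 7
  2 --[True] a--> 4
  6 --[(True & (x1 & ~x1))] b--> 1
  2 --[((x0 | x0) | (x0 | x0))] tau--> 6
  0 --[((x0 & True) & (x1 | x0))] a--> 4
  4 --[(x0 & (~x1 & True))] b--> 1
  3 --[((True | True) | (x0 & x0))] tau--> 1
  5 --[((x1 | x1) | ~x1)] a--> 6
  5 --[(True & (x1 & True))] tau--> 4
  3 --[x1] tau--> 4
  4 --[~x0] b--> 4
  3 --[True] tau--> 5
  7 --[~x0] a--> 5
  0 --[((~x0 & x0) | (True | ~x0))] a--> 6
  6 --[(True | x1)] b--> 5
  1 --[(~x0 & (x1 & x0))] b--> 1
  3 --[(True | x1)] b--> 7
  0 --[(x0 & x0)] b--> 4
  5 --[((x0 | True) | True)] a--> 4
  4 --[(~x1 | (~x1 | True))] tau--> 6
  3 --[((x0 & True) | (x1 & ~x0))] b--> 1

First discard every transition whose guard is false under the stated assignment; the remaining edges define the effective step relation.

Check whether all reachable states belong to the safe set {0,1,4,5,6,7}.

Allowed set {0,1,4,5,6,7}
Reachable = {0,4,5,6,7}
  0: ✓
  4: ✓
  5: ✓
  6: ✓
  7: ✓

Answer: INVARIANT HOLDS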